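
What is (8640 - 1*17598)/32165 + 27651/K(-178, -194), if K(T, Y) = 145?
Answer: 177619101/932785 ≈ 190.42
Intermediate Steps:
(8640 - 1*17598)/32165 + 27651/K(-178, -194) = (8640 - 1*17598)/32165 + 27651/145 = (8640 - 17598)*(1/32165) + 27651*(1/145) = -8958*1/32165 + 27651/145 = -8958/32165 + 27651/145 = 177619101/932785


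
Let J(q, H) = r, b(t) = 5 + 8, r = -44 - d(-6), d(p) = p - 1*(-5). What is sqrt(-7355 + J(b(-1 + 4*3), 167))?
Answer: 3*I*sqrt(822) ≈ 86.012*I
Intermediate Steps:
d(p) = 5 + p (d(p) = p + 5 = 5 + p)
r = -43 (r = -44 - (5 - 6) = -44 - 1*(-1) = -44 + 1 = -43)
b(t) = 13
J(q, H) = -43
sqrt(-7355 + J(b(-1 + 4*3), 167)) = sqrt(-7355 - 43) = sqrt(-7398) = 3*I*sqrt(822)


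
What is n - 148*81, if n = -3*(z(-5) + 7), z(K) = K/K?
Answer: -12012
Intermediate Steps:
z(K) = 1
n = -24 (n = -3*(1 + 7) = -3*8 = -24)
n - 148*81 = -24 - 148*81 = -24 - 11988 = -12012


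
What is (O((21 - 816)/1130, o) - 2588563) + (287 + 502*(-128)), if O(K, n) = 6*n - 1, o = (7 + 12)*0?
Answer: -2652533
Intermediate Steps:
o = 0 (o = 19*0 = 0)
O(K, n) = -1 + 6*n
(O((21 - 816)/1130, o) - 2588563) + (287 + 502*(-128)) = ((-1 + 6*0) - 2588563) + (287 + 502*(-128)) = ((-1 + 0) - 2588563) + (287 - 64256) = (-1 - 2588563) - 63969 = -2588564 - 63969 = -2652533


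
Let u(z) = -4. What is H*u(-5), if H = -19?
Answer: 76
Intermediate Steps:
H*u(-5) = -19*(-4) = 76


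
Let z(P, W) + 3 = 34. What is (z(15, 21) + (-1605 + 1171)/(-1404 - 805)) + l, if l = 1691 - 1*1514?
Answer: 459906/2209 ≈ 208.20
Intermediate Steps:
l = 177 (l = 1691 - 1514 = 177)
z(P, W) = 31 (z(P, W) = -3 + 34 = 31)
(z(15, 21) + (-1605 + 1171)/(-1404 - 805)) + l = (31 + (-1605 + 1171)/(-1404 - 805)) + 177 = (31 - 434/(-2209)) + 177 = (31 - 434*(-1/2209)) + 177 = (31 + 434/2209) + 177 = 68913/2209 + 177 = 459906/2209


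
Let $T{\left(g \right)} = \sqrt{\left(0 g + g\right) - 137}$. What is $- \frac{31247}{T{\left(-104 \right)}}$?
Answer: $\frac{31247 i \sqrt{241}}{241} \approx 2012.8 i$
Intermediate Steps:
$T{\left(g \right)} = \sqrt{-137 + g}$ ($T{\left(g \right)} = \sqrt{\left(0 + g\right) - 137} = \sqrt{g - 137} = \sqrt{-137 + g}$)
$- \frac{31247}{T{\left(-104 \right)}} = - \frac{31247}{\sqrt{-137 - 104}} = - \frac{31247}{\sqrt{-241}} = - \frac{31247}{i \sqrt{241}} = - 31247 \left(- \frac{i \sqrt{241}}{241}\right) = \frac{31247 i \sqrt{241}}{241}$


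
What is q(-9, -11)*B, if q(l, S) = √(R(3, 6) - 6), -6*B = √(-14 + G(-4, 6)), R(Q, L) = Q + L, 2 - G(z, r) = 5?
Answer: -I*√51/6 ≈ -1.1902*I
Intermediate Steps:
G(z, r) = -3 (G(z, r) = 2 - 1*5 = 2 - 5 = -3)
R(Q, L) = L + Q
B = -I*√17/6 (B = -√(-14 - 3)/6 = -I*√17/6 ≈ -0.68718*I)
q(l, S) = √3 (q(l, S) = √((6 + 3) - 6) = √(9 - 6) = √3)
q(-9, -11)*B = √3*(-I*√17/6) = -I*√51/6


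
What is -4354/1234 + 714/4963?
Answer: -1480559/437453 ≈ -3.3845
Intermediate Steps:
-4354/1234 + 714/4963 = -4354*1/1234 + 714*(1/4963) = -2177/617 + 102/709 = -1480559/437453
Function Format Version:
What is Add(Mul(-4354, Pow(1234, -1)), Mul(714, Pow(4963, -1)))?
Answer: Rational(-1480559, 437453) ≈ -3.3845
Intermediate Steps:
Add(Mul(-4354, Pow(1234, -1)), Mul(714, Pow(4963, -1))) = Add(Mul(-4354, Rational(1, 1234)), Mul(714, Rational(1, 4963))) = Add(Rational(-2177, 617), Rational(102, 709)) = Rational(-1480559, 437453)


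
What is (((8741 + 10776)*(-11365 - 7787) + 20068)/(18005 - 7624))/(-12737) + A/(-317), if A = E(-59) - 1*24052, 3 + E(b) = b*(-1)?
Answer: 3291303173384/41914626649 ≈ 78.524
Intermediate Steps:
E(b) = -3 - b (E(b) = -3 + b*(-1) = -3 - b)
A = -23996 (A = (-3 - 1*(-59)) - 1*24052 = (-3 + 59) - 24052 = 56 - 24052 = -23996)
(((8741 + 10776)*(-11365 - 7787) + 20068)/(18005 - 7624))/(-12737) + A/(-317) = (((8741 + 10776)*(-11365 - 7787) + 20068)/(18005 - 7624))/(-12737) - 23996/(-317) = ((19517*(-19152) + 20068)/10381)*(-1/12737) - 23996*(-1/317) = ((-373789584 + 20068)*(1/10381))*(-1/12737) + 23996/317 = -373769516*1/10381*(-1/12737) + 23996/317 = -373769516/10381*(-1/12737) + 23996/317 = 373769516/132222797 + 23996/317 = 3291303173384/41914626649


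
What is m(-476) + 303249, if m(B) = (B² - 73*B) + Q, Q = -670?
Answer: 563903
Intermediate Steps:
m(B) = -670 + B² - 73*B (m(B) = (B² - 73*B) - 670 = -670 + B² - 73*B)
m(-476) + 303249 = (-670 + (-476)² - 73*(-476)) + 303249 = (-670 + 226576 + 34748) + 303249 = 260654 + 303249 = 563903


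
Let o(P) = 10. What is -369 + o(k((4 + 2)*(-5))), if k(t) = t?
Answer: -359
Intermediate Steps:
-369 + o(k((4 + 2)*(-5))) = -369 + 10 = -359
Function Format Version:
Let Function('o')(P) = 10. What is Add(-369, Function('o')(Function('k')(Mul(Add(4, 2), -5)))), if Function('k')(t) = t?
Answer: -359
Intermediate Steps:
Add(-369, Function('o')(Function('k')(Mul(Add(4, 2), -5)))) = Add(-369, 10) = -359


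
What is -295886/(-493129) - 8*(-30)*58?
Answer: 6864651566/493129 ≈ 13921.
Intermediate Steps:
-295886/(-493129) - 8*(-30)*58 = -295886*(-1/493129) + 240*58 = 295886/493129 + 13920 = 6864651566/493129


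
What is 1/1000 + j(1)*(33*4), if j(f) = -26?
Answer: -3431999/1000 ≈ -3432.0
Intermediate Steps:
1/1000 + j(1)*(33*4) = 1/1000 - 858*4 = 1/1000 - 26*132 = 1/1000 - 3432 = -3431999/1000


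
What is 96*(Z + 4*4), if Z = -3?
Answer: 1248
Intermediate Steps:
96*(Z + 4*4) = 96*(-3 + 4*4) = 96*(-3 + 16) = 96*13 = 1248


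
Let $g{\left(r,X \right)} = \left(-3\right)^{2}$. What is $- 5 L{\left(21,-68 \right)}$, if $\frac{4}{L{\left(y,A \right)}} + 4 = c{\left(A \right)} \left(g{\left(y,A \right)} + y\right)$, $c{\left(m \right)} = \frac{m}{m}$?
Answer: $- \frac{10}{13} \approx -0.76923$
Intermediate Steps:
$c{\left(m \right)} = 1$
$g{\left(r,X \right)} = 9$
$L{\left(y,A \right)} = \frac{4}{5 + y}$ ($L{\left(y,A \right)} = \frac{4}{-4 + 1 \left(9 + y\right)} = \frac{4}{-4 + \left(9 + y\right)} = \frac{4}{5 + y}$)
$- 5 L{\left(21,-68 \right)} = - 5 \frac{4}{5 + 21} = - 5 \cdot \frac{4}{26} = - 5 \cdot 4 \cdot \frac{1}{26} = \left(-5\right) \frac{2}{13} = - \frac{10}{13}$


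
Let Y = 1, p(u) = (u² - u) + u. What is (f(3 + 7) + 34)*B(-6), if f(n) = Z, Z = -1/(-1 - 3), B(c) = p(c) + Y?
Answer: 5069/4 ≈ 1267.3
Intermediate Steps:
p(u) = u²
B(c) = 1 + c² (B(c) = c² + 1 = 1 + c²)
Z = ¼ (Z = -1/(-4) = -1*(-¼) = ¼ ≈ 0.25000)
f(n) = ¼
(f(3 + 7) + 34)*B(-6) = (¼ + 34)*(1 + (-6)²) = 137*(1 + 36)/4 = (137/4)*37 = 5069/4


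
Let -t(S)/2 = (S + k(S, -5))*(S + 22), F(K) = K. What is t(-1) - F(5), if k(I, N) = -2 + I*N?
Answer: -89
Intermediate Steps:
t(S) = -2*(-2 - 4*S)*(22 + S) (t(S) = -2*(S + (-2 + S*(-5)))*(S + 22) = -2*(S + (-2 - 5*S))*(22 + S) = -2*(-2 - 4*S)*(22 + S))
t(-1) - F(5) = (88 + 8*(-1)**2 + 180*(-1)) - 1*5 = (88 + 8*1 - 180) - 5 = (88 + 8 - 180) - 5 = -84 - 5 = -89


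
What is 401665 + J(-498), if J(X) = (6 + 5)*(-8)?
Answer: 401577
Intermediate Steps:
J(X) = -88 (J(X) = 11*(-8) = -88)
401665 + J(-498) = 401665 - 88 = 401577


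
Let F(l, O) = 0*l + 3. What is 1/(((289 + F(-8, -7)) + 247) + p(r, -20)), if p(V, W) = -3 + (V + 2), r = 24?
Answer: 1/562 ≈ 0.0017794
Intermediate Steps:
F(l, O) = 3 (F(l, O) = 0 + 3 = 3)
p(V, W) = -1 + V (p(V, W) = -3 + (2 + V) = -1 + V)
1/(((289 + F(-8, -7)) + 247) + p(r, -20)) = 1/(((289 + 3) + 247) + (-1 + 24)) = 1/((292 + 247) + 23) = 1/(539 + 23) = 1/562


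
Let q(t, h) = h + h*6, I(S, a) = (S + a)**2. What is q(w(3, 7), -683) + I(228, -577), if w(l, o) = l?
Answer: 117020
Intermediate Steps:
q(t, h) = 7*h (q(t, h) = h + 6*h = 7*h)
q(w(3, 7), -683) + I(228, -577) = 7*(-683) + (228 - 577)**2 = -4781 + (-349)**2 = -4781 + 121801 = 117020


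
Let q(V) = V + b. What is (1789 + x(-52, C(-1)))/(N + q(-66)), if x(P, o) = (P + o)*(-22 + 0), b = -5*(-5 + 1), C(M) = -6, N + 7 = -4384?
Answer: -3065/4437 ≈ -0.69078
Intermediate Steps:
N = -4391 (N = -7 - 4384 = -4391)
b = 20 (b = -5*(-4) = 20)
x(P, o) = -22*P - 22*o (x(P, o) = (P + o)*(-22) = -22*P - 22*o)
q(V) = 20 + V (q(V) = V + 20 = 20 + V)
(1789 + x(-52, C(-1)))/(N + q(-66)) = (1789 + (-22*(-52) - 22*(-6)))/(-4391 + (20 - 66)) = (1789 + (1144 + 132))/(-4391 - 46) = (1789 + 1276)/(-4437) = 3065*(-1/4437) = -3065/4437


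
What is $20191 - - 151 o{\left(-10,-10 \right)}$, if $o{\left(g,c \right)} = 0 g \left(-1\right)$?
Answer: $20191$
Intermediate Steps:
$o{\left(g,c \right)} = 0$ ($o{\left(g,c \right)} = 0 \left(-1\right) = 0$)
$20191 - - 151 o{\left(-10,-10 \right)} = 20191 - \left(-151\right) 0 = 20191 - 0 = 20191 + 0 = 20191$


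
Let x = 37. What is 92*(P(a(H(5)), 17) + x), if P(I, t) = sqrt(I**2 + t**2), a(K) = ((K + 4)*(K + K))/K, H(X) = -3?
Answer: 3404 + 92*sqrt(293) ≈ 4978.8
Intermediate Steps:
a(K) = 8 + 2*K (a(K) = ((4 + K)*(2*K))/K = (2*K*(4 + K))/K = 8 + 2*K)
92*(P(a(H(5)), 17) + x) = 92*(sqrt((8 + 2*(-3))**2 + 17**2) + 37) = 92*(sqrt((8 - 6)**2 + 289) + 37) = 92*(sqrt(2**2 + 289) + 37) = 92*(sqrt(4 + 289) + 37) = 92*(sqrt(293) + 37) = 92*(37 + sqrt(293)) = 3404 + 92*sqrt(293)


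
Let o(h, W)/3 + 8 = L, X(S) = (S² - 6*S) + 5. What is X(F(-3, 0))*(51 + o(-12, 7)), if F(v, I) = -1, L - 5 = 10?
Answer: 864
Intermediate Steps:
L = 15 (L = 5 + 10 = 15)
X(S) = 5 + S² - 6*S
o(h, W) = 21 (o(h, W) = -24 + 3*15 = -24 + 45 = 21)
X(F(-3, 0))*(51 + o(-12, 7)) = (5 + (-1)² - 6*(-1))*(51 + 21) = (5 + 1 + 6)*72 = 12*72 = 864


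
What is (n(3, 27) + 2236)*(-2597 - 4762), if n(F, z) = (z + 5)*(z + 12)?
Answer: -25638756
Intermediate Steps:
n(F, z) = (5 + z)*(12 + z)
(n(3, 27) + 2236)*(-2597 - 4762) = ((60 + 27**2 + 17*27) + 2236)*(-2597 - 4762) = ((60 + 729 + 459) + 2236)*(-7359) = (1248 + 2236)*(-7359) = 3484*(-7359) = -25638756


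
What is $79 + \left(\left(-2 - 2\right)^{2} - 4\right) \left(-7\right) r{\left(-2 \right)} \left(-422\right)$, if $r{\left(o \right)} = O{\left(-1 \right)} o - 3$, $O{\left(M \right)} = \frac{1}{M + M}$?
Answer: $-70817$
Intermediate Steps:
$O{\left(M \right)} = \frac{1}{2 M}$
$r{\left(o \right)} = -3 - \frac{o}{2}$ ($r{\left(o \right)} = \frac{1}{2 \left(-1\right)} o - 3 = \frac{1}{2} \left(-1\right) o - 3 = - \frac{o}{2} - 3 = -3 - \frac{o}{2}$)
$79 + \left(\left(-2 - 2\right)^{2} - 4\right) \left(-7\right) r{\left(-2 \right)} \left(-422\right) = 79 + \left(\left(-2 - 2\right)^{2} - 4\right) \left(-7\right) \left(-3 - -1\right) \left(-422\right) = 79 + \left(\left(-4\right)^{2} - 4\right) \left(-7\right) \left(-3 + 1\right) \left(-422\right) = 79 + \left(16 - 4\right) \left(-7\right) \left(-2\right) \left(-422\right) = 79 + 12 \left(-7\right) \left(-2\right) \left(-422\right) = 79 + \left(-84\right) \left(-2\right) \left(-422\right) = 79 + 168 \left(-422\right) = 79 - 70896 = -70817$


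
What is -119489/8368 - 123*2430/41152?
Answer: -231822589/10761248 ≈ -21.542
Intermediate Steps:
-119489/8368 - 123*2430/41152 = -119489*1/8368 - 298890*1/41152 = -119489/8368 - 149445/20576 = -231822589/10761248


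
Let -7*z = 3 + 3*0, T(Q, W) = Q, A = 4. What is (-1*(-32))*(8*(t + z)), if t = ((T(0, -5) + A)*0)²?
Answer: -768/7 ≈ -109.71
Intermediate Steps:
z = -3/7 (z = -(3 + 3*0)/7 = -(3 + 0)/7 = -⅐*3 = -3/7 ≈ -0.42857)
t = 0 (t = ((0 + 4)*0)² = (4*0)² = 0² = 0)
(-1*(-32))*(8*(t + z)) = (-1*(-32))*(8*(0 - 3/7)) = 32*(8*(-3/7)) = 32*(-24/7) = -768/7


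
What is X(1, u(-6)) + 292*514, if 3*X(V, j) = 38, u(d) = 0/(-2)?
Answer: 450302/3 ≈ 1.5010e+5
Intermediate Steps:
u(d) = 0 (u(d) = 0*(-½) = 0)
X(V, j) = 38/3 (X(V, j) = (⅓)*38 = 38/3)
X(1, u(-6)) + 292*514 = 38/3 + 292*514 = 38/3 + 150088 = 450302/3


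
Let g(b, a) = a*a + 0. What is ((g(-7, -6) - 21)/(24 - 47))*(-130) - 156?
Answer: -1638/23 ≈ -71.217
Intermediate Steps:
g(b, a) = a² (g(b, a) = a² + 0 = a²)
((g(-7, -6) - 21)/(24 - 47))*(-130) - 156 = (((-6)² - 21)/(24 - 47))*(-130) - 156 = ((36 - 21)/(-23))*(-130) - 156 = (15*(-1/23))*(-130) - 156 = -15/23*(-130) - 156 = 1950/23 - 156 = -1638/23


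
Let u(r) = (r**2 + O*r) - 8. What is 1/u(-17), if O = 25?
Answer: -1/144 ≈ -0.0069444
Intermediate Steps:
u(r) = -8 + r**2 + 25*r (u(r) = (r**2 + 25*r) - 8 = -8 + r**2 + 25*r)
1/u(-17) = 1/(-8 + (-17)**2 + 25*(-17)) = 1/(-8 + 289 - 425) = 1/(-144) = -1/144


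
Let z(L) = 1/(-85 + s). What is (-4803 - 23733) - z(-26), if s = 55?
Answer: -856079/30 ≈ -28536.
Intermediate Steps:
z(L) = -1/30 (z(L) = 1/(-85 + 55) = 1/(-30) = -1/30)
(-4803 - 23733) - z(-26) = (-4803 - 23733) - 1*(-1/30) = -28536 + 1/30 = -856079/30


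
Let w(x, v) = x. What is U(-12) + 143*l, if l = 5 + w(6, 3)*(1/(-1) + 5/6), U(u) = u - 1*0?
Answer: 560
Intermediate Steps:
U(u) = u (U(u) = u + 0 = u)
l = 4 (l = 5 + 6*(1/(-1) + 5/6) = 5 + 6*(1*(-1) + 5*(1/6)) = 5 + 6*(-1 + 5/6) = 5 + 6*(-1/6) = 5 - 1 = 4)
U(-12) + 143*l = -12 + 143*4 = -12 + 572 = 560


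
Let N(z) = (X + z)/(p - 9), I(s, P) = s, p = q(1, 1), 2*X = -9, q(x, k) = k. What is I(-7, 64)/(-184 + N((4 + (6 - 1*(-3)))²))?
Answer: 112/3273 ≈ 0.034219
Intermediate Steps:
X = -9/2 (X = (½)*(-9) = -9/2 ≈ -4.5000)
p = 1
N(z) = 9/16 - z/8 (N(z) = (-9/2 + z)/(1 - 9) = (-9/2 + z)/(-8) = (-9/2 + z)*(-⅛) = 9/16 - z/8)
I(-7, 64)/(-184 + N((4 + (6 - 1*(-3)))²)) = -7/(-184 + (9/16 - (4 + (6 - 1*(-3)))²/8)) = -7/(-184 + (9/16 - (4 + (6 + 3))²/8)) = -7/(-184 + (9/16 - (4 + 9)²/8)) = -7/(-184 + (9/16 - ⅛*13²)) = -7/(-184 + (9/16 - ⅛*169)) = -7/(-184 + (9/16 - 169/8)) = -7/(-184 - 329/16) = -7/(-3273/16) = -7*(-16/3273) = 112/3273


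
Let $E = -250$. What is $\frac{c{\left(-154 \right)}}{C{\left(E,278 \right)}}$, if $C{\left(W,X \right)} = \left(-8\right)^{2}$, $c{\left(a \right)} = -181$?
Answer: $- \frac{181}{64} \approx -2.8281$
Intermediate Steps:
$C{\left(W,X \right)} = 64$
$\frac{c{\left(-154 \right)}}{C{\left(E,278 \right)}} = - \frac{181}{64}$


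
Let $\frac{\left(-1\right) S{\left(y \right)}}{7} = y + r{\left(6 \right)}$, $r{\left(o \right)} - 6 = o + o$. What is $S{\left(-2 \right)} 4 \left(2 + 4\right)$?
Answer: $-2688$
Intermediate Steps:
$r{\left(o \right)} = 6 + 2 o$ ($r{\left(o \right)} = 6 + \left(o + o\right) = 6 + 2 o$)
$S{\left(y \right)} = -126 - 7 y$ ($S{\left(y \right)} = - 7 \left(y + \left(6 + 2 \cdot 6\right)\right) = - 7 \left(y + \left(6 + 12\right)\right) = - 7 \left(y + 18\right) = - 7 \left(18 + y\right) = -126 - 7 y$)
$S{\left(-2 \right)} 4 \left(2 + 4\right) = \left(-126 - -14\right) 4 \left(2 + 4\right) = \left(-126 + 14\right) 4 \cdot 6 = \left(-112\right) 24 = -2688$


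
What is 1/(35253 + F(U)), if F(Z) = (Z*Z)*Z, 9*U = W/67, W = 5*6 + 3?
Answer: 8120601/286275548384 ≈ 2.8366e-5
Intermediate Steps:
W = 33 (W = 30 + 3 = 33)
U = 11/201 (U = (33/67)/9 = (33*(1/67))/9 = (1/9)*(33/67) = 11/201 ≈ 0.054726)
F(Z) = Z**3 (F(Z) = Z**2*Z = Z**3)
1/(35253 + F(U)) = 1/(35253 + (11/201)**3) = 1/(35253 + 1331/8120601) = 1/(286275548384/8120601) = 8120601/286275548384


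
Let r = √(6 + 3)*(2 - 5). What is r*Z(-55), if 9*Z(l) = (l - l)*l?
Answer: 0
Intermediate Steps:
Z(l) = 0 (Z(l) = ((l - l)*l)/9 = (0*l)/9 = (⅑)*0 = 0)
r = -9 (r = √9*(-3) = 3*(-3) = -9)
r*Z(-55) = -9*0 = 0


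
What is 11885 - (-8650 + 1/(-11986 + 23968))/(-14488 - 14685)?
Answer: 4154308635811/349550886 ≈ 11885.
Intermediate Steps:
11885 - (-8650 + 1/(-11986 + 23968))/(-14488 - 14685) = 11885 - (-8650 + 1/11982)/(-29173) = 11885 - (-8650 + 1/11982)*(-1)/29173 = 11885 - (-103644299)*(-1)/(11982*29173) = 11885 - 1*103644299/349550886 = 11885 - 103644299/349550886 = 4154308635811/349550886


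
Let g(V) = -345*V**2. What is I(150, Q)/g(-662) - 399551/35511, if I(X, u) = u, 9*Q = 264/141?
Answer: -112076050009211/9961012765305 ≈ -11.251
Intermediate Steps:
Q = 88/423 (Q = (264/141)/9 = (264*(1/141))/9 = (1/9)*(88/47) = 88/423 ≈ 0.20804)
I(150, Q)/g(-662) - 399551/35511 = 88/(423*((-345*(-662)**2))) - 399551/35511 = 88/(423*((-345*438244))) - 399551*1/35511 = (88/423)/(-151194180) - 21029/1869 = (88/423)*(-1/151194180) - 21029/1869 = -22/15988784535 - 21029/1869 = -112076050009211/9961012765305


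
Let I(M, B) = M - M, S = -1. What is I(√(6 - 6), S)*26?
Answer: 0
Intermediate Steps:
I(M, B) = 0
I(√(6 - 6), S)*26 = 0*26 = 0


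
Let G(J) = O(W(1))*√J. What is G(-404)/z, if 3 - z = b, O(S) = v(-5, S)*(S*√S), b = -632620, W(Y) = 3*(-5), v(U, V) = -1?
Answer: -30*√1515/632623 ≈ -0.0018458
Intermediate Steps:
W(Y) = -15
O(S) = -S^(3/2) (O(S) = -S*√S = -S^(3/2))
z = 632623 (z = 3 - 1*(-632620) = 3 + 632620 = 632623)
G(J) = 15*I*√15*√J (G(J) = (-(-15)^(3/2))*√J = (-(-15)*I*√15)*√J = (15*I*√15)*√J = 15*I*√15*√J)
G(-404)/z = (15*I*√15*√(-404))/632623 = (15*I*√15*(2*I*√101))*(1/632623) = -30*√1515*(1/632623) = -30*√1515/632623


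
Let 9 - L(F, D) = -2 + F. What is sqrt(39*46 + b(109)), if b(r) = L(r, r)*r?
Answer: 2*I*sqrt(2222) ≈ 94.276*I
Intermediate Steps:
L(F, D) = 11 - F (L(F, D) = 9 - (-2 + F) = 9 + (2 - F) = 11 - F)
b(r) = r*(11 - r) (b(r) = (11 - r)*r = r*(11 - r))
sqrt(39*46 + b(109)) = sqrt(39*46 + 109*(11 - 1*109)) = sqrt(1794 + 109*(11 - 109)) = sqrt(1794 + 109*(-98)) = sqrt(1794 - 10682) = sqrt(-8888) = 2*I*sqrt(2222)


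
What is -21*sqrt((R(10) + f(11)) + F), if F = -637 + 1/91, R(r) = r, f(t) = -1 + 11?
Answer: -3*I*sqrt(5109286)/13 ≈ -521.63*I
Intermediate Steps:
f(t) = 10
F = -57966/91 (F = -637 + 1/91 = -57966/91 ≈ -636.99)
-21*sqrt((R(10) + f(11)) + F) = -21*sqrt((10 + 10) - 57966/91) = -21*sqrt(20 - 57966/91) = -3*I*sqrt(5109286)/13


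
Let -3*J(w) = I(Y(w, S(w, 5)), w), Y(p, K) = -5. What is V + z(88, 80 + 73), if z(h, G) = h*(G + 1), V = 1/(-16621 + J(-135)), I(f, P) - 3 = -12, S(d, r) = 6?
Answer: 225207135/16618 ≈ 13552.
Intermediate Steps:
I(f, P) = -9 (I(f, P) = 3 - 12 = -9)
J(w) = 3 (J(w) = -⅓*(-9) = 3)
V = -1/16618 (V = 1/(-16621 + 3) = 1/(-16618) = -1/16618 ≈ -6.0176e-5)
z(h, G) = h*(1 + G)
V + z(88, 80 + 73) = -1/16618 + 88*(1 + (80 + 73)) = -1/16618 + 88*(1 + 153) = -1/16618 + 88*154 = -1/16618 + 13552 = 225207135/16618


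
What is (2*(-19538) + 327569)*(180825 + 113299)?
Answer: 84852715132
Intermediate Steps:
(2*(-19538) + 327569)*(180825 + 113299) = (-39076 + 327569)*294124 = 288493*294124 = 84852715132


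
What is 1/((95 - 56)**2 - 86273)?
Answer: -1/84752 ≈ -1.1799e-5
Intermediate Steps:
1/((95 - 56)**2 - 86273) = 1/(39**2 - 86273) = 1/(1521 - 86273) = 1/(-84752) = -1/84752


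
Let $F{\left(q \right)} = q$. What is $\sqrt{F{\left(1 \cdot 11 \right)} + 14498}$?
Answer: $\sqrt{14509} \approx 120.45$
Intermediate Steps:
$\sqrt{F{\left(1 \cdot 11 \right)} + 14498} = \sqrt{1 \cdot 11 + 14498} = \sqrt{11 + 14498} = \sqrt{14509}$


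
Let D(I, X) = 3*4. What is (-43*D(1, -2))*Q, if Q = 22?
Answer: -11352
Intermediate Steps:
D(I, X) = 12
(-43*D(1, -2))*Q = -43*12*22 = -516*22 = -11352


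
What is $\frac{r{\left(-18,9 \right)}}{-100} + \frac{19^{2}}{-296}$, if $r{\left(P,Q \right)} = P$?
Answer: $- \frac{7693}{7400} \approx -1.0396$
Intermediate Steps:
$\frac{r{\left(-18,9 \right)}}{-100} + \frac{19^{2}}{-296} = - \frac{18}{-100} + \frac{19^{2}}{-296} = \left(-18\right) \left(- \frac{1}{100}\right) + 361 \left(- \frac{1}{296}\right) = \frac{9}{50} - \frac{361}{296} = - \frac{7693}{7400}$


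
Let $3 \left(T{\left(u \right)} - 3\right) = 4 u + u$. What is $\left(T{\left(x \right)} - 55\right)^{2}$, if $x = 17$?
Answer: $\frac{5041}{9} \approx 560.11$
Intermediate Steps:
$T{\left(u \right)} = 3 + \frac{5 u}{3}$ ($T{\left(u \right)} = 3 + \frac{4 u + u}{3} = 3 + \frac{5 u}{3}$)
$\left(T{\left(x \right)} - 55\right)^{2} = \left(\left(3 + \frac{5}{3} \cdot 17\right) - 55\right)^{2} = \left(\left(3 + \frac{85}{3}\right) - 55\right)^{2} = \left(\frac{94}{3} - 55\right)^{2} = \left(- \frac{71}{3}\right)^{2} = \frac{5041}{9}$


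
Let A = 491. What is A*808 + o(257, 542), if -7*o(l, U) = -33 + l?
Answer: 396696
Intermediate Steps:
o(l, U) = 33/7 - l/7 (o(l, U) = -(-33 + l)/7 = 33/7 - l/7)
A*808 + o(257, 542) = 491*808 + (33/7 - ⅐*257) = 396728 + (33/7 - 257/7) = 396728 - 32 = 396696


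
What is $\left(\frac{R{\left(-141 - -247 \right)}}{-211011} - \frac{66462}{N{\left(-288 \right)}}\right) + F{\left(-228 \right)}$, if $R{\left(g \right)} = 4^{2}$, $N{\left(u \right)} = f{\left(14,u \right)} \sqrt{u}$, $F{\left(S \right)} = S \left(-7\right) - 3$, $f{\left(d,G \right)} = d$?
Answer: $\frac{336140507}{211011} + \frac{11077 i \sqrt{2}}{56} \approx 1593.0 + 279.74 i$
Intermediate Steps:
$F{\left(S \right)} = -3 - 7 S$ ($F{\left(S \right)} = - 7 S - 3 = -3 - 7 S$)
$N{\left(u \right)} = 14 \sqrt{u}$
$R{\left(g \right)} = 16$
$\left(\frac{R{\left(-141 - -247 \right)}}{-211011} - \frac{66462}{N{\left(-288 \right)}}\right) + F{\left(-228 \right)} = \left(\frac{16}{-211011} - \frac{66462}{14 \sqrt{-288}}\right) - -1593 = \left(16 \left(- \frac{1}{211011}\right) - \frac{66462}{14 \cdot 12 i \sqrt{2}}\right) + \left(-3 + 1596\right) = \left(- \frac{16}{211011} - \frac{66462}{168 i \sqrt{2}}\right) + 1593 = \left(- \frac{16}{211011} - 66462 \left(- \frac{i \sqrt{2}}{336}\right)\right) + 1593 = \left(- \frac{16}{211011} + \frac{11077 i \sqrt{2}}{56}\right) + 1593 = \frac{336140507}{211011} + \frac{11077 i \sqrt{2}}{56}$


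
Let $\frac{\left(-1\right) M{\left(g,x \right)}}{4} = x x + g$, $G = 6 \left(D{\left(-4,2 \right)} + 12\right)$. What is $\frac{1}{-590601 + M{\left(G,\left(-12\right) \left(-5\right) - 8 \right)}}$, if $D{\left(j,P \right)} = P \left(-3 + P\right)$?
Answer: $- \frac{1}{601657} \approx -1.6621 \cdot 10^{-6}$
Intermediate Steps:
$G = 60$ ($G = 6 \left(2 \left(-3 + 2\right) + 12\right) = 6 \left(2 \left(-1\right) + 12\right) = 6 \left(-2 + 12\right) = 6 \cdot 10 = 60$)
$M{\left(g,x \right)} = - 4 g - 4 x^{2}$ ($M{\left(g,x \right)} = - 4 \left(x x + g\right) = - 4 \left(x^{2} + g\right) = - 4 \left(g + x^{2}\right) = - 4 g - 4 x^{2}$)
$\frac{1}{-590601 + M{\left(G,\left(-12\right) \left(-5\right) - 8 \right)}} = \frac{1}{-590601 - \left(240 + 4 \left(\left(-12\right) \left(-5\right) - 8\right)^{2}\right)} = \frac{1}{-590601 - \left(240 + 4 \left(60 - 8\right)^{2}\right)} = \frac{1}{-590601 - \left(240 + 4 \cdot 52^{2}\right)} = \frac{1}{-590601 - 11056} = \frac{1}{-601657} = - \frac{1}{601657}$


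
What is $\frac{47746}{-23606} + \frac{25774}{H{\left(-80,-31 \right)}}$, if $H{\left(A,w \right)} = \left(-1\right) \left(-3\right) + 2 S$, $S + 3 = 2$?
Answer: $\frac{304186649}{11803} \approx 25772.0$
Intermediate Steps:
$S = -1$ ($S = -3 + 2 = -1$)
$H{\left(A,w \right)} = 1$ ($H{\left(A,w \right)} = \left(-1\right) \left(-3\right) + 2 \left(-1\right) = 3 - 2 = 1$)
$\frac{47746}{-23606} + \frac{25774}{H{\left(-80,-31 \right)}} = \frac{47746}{-23606} + \frac{25774}{1} = 47746 \left(- \frac{1}{23606}\right) + 25774 \cdot 1 = - \frac{23873}{11803} + 25774 = \frac{304186649}{11803}$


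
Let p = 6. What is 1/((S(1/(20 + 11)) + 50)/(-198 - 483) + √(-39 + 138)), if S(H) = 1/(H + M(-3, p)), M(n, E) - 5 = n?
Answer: 136474443/182215954730 + 5522002227*√11/182215954730 ≈ 0.10126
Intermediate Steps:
M(n, E) = 5 + n
S(H) = 1/(2 + H) (S(H) = 1/(H + (5 - 3)) = 1/(H + 2) = 1/(2 + H))
1/((S(1/(20 + 11)) + 50)/(-198 - 483) + √(-39 + 138)) = 1/((1/(2 + 1/(20 + 11)) + 50)/(-198 - 483) + √(-39 + 138)) = 1/((1/(2 + 1/31) + 50)/(-681) + √99) = 1/((1/(2 + 1/31) + 50)*(-1/681) + 3*√11) = 1/((1/(63/31) + 50)*(-1/681) + 3*√11) = 1/((31/63 + 50)*(-1/681) + 3*√11) = 1/((3181/63)*(-1/681) + 3*√11) = 1/(-3181/42903 + 3*√11)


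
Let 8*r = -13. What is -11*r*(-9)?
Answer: -1287/8 ≈ -160.88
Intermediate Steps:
r = -13/8 (r = (1/8)*(-13) = -13/8 ≈ -1.6250)
-11*r*(-9) = -11*(-13/8)*(-9) = (143/8)*(-9) = -1287/8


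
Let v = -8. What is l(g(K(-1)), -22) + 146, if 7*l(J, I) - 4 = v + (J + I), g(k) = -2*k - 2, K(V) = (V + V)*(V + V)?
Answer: 986/7 ≈ 140.86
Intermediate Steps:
K(V) = 4*V² (K(V) = (2*V)*(2*V) = 4*V²)
g(k) = -2 - 2*k
l(J, I) = -4/7 + I/7 + J/7 (l(J, I) = 4/7 + (-8 + (J + I))/7 = 4/7 + (-8 + (I + J))/7 = 4/7 + (-8 + I + J)/7 = 4/7 + (-8/7 + I/7 + J/7) = -4/7 + I/7 + J/7)
l(g(K(-1)), -22) + 146 = (-4/7 + (⅐)*(-22) + (-2 - 8*(-1)²)/7) + 146 = (-4/7 - 22/7 + (-2 - 8)/7) + 146 = (-4/7 - 22/7 + (⅐)*(-10)) + 146 = (-4/7 - 22/7 - 10/7) + 146 = -36/7 + 146 = 986/7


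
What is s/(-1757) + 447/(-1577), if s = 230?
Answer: -1148089/2770789 ≈ -0.41435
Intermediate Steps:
s/(-1757) + 447/(-1577) = 230/(-1757) + 447/(-1577) = 230*(-1/1757) + 447*(-1/1577) = -230/1757 - 447/1577 = -1148089/2770789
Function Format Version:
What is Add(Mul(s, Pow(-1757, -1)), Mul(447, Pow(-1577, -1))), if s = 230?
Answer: Rational(-1148089, 2770789) ≈ -0.41435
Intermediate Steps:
Add(Mul(s, Pow(-1757, -1)), Mul(447, Pow(-1577, -1))) = Add(Mul(230, Pow(-1757, -1)), Mul(447, Pow(-1577, -1))) = Add(Mul(230, Rational(-1, 1757)), Mul(447, Rational(-1, 1577))) = Add(Rational(-230, 1757), Rational(-447, 1577)) = Rational(-1148089, 2770789)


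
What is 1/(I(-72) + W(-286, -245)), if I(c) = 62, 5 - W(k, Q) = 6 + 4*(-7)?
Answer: 1/89 ≈ 0.011236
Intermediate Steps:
W(k, Q) = 27 (W(k, Q) = 5 - (6 + 4*(-7)) = 5 - (6 - 28) = 5 - 1*(-22) = 5 + 22 = 27)
1/(I(-72) + W(-286, -245)) = 1/(62 + 27) = 1/89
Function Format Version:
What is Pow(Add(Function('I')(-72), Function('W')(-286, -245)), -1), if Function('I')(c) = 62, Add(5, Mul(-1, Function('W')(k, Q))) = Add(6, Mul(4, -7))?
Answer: Rational(1, 89) ≈ 0.011236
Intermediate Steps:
Function('W')(k, Q) = 27 (Function('W')(k, Q) = Add(5, Mul(-1, Add(6, Mul(4, -7)))) = Add(5, Mul(-1, Add(6, -28))) = Add(5, Mul(-1, -22)) = Add(5, 22) = 27)
Pow(Add(Function('I')(-72), Function('W')(-286, -245)), -1) = Pow(Add(62, 27), -1) = Pow(89, -1) = Rational(1, 89)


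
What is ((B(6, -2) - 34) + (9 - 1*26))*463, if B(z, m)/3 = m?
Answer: -26391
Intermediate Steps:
B(z, m) = 3*m
((B(6, -2) - 34) + (9 - 1*26))*463 = ((3*(-2) - 34) + (9 - 1*26))*463 = ((-6 - 34) + (9 - 26))*463 = (-40 - 17)*463 = -57*463 = -26391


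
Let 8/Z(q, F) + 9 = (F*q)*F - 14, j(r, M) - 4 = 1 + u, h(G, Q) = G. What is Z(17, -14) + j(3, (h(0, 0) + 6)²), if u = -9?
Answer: -13228/3309 ≈ -3.9976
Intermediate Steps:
j(r, M) = -4 (j(r, M) = 4 + (1 - 9) = 4 - 8 = -4)
Z(q, F) = 8/(-23 + q*F²) (Z(q, F) = 8/(-9 + ((F*q)*F - 14)) = 8/(-9 + (q*F² - 14)) = 8/(-9 + (-14 + q*F²)) = 8/(-23 + q*F²))
Z(17, -14) + j(3, (h(0, 0) + 6)²) = 8/(-23 + 17*(-14)²) - 4 = 8/(-23 + 17*196) - 4 = 8/(-23 + 3332) - 4 = 8/3309 - 4 = -13228/3309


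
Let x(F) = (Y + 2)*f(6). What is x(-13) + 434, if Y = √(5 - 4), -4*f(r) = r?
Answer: 859/2 ≈ 429.50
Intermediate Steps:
f(r) = -r/4
Y = 1 (Y = √1 = 1)
x(F) = -9/2 (x(F) = (1 + 2)*(-¼*6) = 3*(-3/2) = -9/2)
x(-13) + 434 = -9/2 + 434 = 859/2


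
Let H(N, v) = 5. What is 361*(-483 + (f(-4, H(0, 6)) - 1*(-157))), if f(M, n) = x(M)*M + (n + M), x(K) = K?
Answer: -111549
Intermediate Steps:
f(M, n) = M + n + M² (f(M, n) = M*M + (n + M) = M² + (M + n) = M + n + M²)
361*(-483 + (f(-4, H(0, 6)) - 1*(-157))) = 361*(-483 + ((-4 + 5 + (-4)²) - 1*(-157))) = 361*(-483 + ((-4 + 5 + 16) + 157)) = 361*(-483 + (17 + 157)) = 361*(-483 + 174) = 361*(-309) = -111549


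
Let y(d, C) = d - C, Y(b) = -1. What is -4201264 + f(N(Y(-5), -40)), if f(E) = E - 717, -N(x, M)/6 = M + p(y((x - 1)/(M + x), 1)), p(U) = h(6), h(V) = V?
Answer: -4201777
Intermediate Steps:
p(U) = 6
N(x, M) = -36 - 6*M (N(x, M) = -6*(M + 6) = -6*(6 + M) = -36 - 6*M)
f(E) = -717 + E
-4201264 + f(N(Y(-5), -40)) = -4201264 + (-717 + (-36 - 6*(-40))) = -4201264 + (-717 + (-36 + 240)) = -4201264 + (-717 + 204) = -4201264 - 513 = -4201777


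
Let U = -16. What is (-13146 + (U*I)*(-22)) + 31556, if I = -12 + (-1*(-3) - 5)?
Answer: 13482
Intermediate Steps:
I = -14 (I = -12 + (3 - 5) = -12 - 2 = -14)
(-13146 + (U*I)*(-22)) + 31556 = (-13146 - 16*(-14)*(-22)) + 31556 = (-13146 + 224*(-22)) + 31556 = (-13146 - 4928) + 31556 = -18074 + 31556 = 13482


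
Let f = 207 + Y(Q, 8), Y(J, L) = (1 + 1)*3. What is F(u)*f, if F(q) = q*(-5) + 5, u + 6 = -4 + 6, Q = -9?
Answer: 5325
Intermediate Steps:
Y(J, L) = 6 (Y(J, L) = 2*3 = 6)
u = -4 (u = -6 + (-4 + 6) = -6 + 2 = -4)
F(q) = 5 - 5*q (F(q) = -5*q + 5 = 5 - 5*q)
f = 213 (f = 207 + 6 = 213)
F(u)*f = (5 - 5*(-4))*213 = (5 + 20)*213 = 25*213 = 5325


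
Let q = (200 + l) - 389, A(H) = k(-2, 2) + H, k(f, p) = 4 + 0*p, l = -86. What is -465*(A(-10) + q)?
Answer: 130665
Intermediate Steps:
k(f, p) = 4 (k(f, p) = 4 + 0 = 4)
A(H) = 4 + H
q = -275 (q = (200 - 86) - 389 = 114 - 389 = -275)
-465*(A(-10) + q) = -465*((4 - 10) - 275) = -465*(-6 - 275) = -465*(-281) = 130665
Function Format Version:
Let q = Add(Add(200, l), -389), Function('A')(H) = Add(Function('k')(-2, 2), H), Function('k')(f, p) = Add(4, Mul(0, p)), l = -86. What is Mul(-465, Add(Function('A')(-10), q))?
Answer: 130665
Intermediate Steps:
Function('k')(f, p) = 4 (Function('k')(f, p) = Add(4, 0) = 4)
Function('A')(H) = Add(4, H)
q = -275 (q = Add(Add(200, -86), -389) = Add(114, -389) = -275)
Mul(-465, Add(Function('A')(-10), q)) = Mul(-465, Add(Add(4, -10), -275)) = Mul(-465, Add(-6, -275)) = Mul(-465, -281) = 130665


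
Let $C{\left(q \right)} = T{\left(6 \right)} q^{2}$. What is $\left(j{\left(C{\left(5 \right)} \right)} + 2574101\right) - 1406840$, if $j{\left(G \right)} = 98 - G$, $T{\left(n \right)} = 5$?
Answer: $1167234$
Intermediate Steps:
$C{\left(q \right)} = 5 q^{2}$
$\left(j{\left(C{\left(5 \right)} \right)} + 2574101\right) - 1406840 = \left(\left(98 - 5 \cdot 5^{2}\right) + 2574101\right) - 1406840 = \left(\left(98 - 5 \cdot 25\right) + 2574101\right) - 1406840 = \left(\left(98 - 125\right) + 2574101\right) - 1406840 = \left(-27 + 2574101\right) - 1406840 = 2574074 - 1406840 = 1167234$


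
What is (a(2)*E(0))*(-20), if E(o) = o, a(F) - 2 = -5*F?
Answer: 0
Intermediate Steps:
a(F) = 2 - 5*F
(a(2)*E(0))*(-20) = ((2 - 5*2)*0)*(-20) = ((2 - 10)*0)*(-20) = -8*0*(-20) = 0*(-20) = 0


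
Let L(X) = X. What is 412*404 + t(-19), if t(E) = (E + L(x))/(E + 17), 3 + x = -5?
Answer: 332923/2 ≈ 1.6646e+5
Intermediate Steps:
x = -8 (x = -3 - 5 = -8)
t(E) = (-8 + E)/(17 + E) (t(E) = (E - 8)/(E + 17) = (-8 + E)/(17 + E))
412*404 + t(-19) = 412*404 + (-8 - 19)/(17 - 19) = 166448 - 27/(-2) = 166448 - ½*(-27) = 166448 + 27/2 = 332923/2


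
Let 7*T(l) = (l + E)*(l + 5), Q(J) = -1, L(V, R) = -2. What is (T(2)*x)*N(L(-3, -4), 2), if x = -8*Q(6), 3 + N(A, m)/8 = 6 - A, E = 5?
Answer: 2240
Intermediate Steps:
N(A, m) = 24 - 8*A (N(A, m) = -24 + 8*(6 - A) = -24 + (48 - 8*A) = 24 - 8*A)
T(l) = (5 + l)²/7 (T(l) = ((l + 5)*(l + 5))/7 = ((5 + l)*(5 + l))/7 = (5 + l)²/7)
x = 8 (x = -8*(-1) = 8)
(T(2)*x)*N(L(-3, -4), 2) = ((25/7 + (⅐)*2² + (10/7)*2)*8)*(24 - 8*(-2)) = ((25/7 + (⅐)*4 + 20/7)*8)*(24 + 16) = ((25/7 + 4/7 + 20/7)*8)*40 = (7*8)*40 = 56*40 = 2240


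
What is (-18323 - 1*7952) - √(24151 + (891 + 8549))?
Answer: -26275 - √33591 ≈ -26458.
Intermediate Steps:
(-18323 - 1*7952) - √(24151 + (891 + 8549)) = (-18323 - 7952) - √(24151 + 9440) = -26275 - √33591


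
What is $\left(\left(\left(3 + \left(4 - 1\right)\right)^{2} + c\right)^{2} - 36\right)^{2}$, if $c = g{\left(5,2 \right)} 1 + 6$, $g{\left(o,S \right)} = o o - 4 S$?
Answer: $11868025$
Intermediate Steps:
$g{\left(o,S \right)} = o^{2} - 4 S$
$c = 23$ ($c = \left(5^{2} - 8\right) 1 + 6 = \left(25 - 8\right) 1 + 6 = 17 \cdot 1 + 6 = 17 + 6 = 23$)
$\left(\left(\left(3 + \left(4 - 1\right)\right)^{2} + c\right)^{2} - 36\right)^{2} = \left(\left(\left(3 + \left(4 - 1\right)\right)^{2} + 23\right)^{2} - 36\right)^{2} = \left(\left(\left(3 + 3\right)^{2} + 23\right)^{2} - 36\right)^{2} = \left(\left(6^{2} + 23\right)^{2} - 36\right)^{2} = \left(\left(36 + 23\right)^{2} - 36\right)^{2} = \left(59^{2} - 36\right)^{2} = \left(3481 - 36\right)^{2} = 3445^{2} = 11868025$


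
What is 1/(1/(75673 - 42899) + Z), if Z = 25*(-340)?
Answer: -32774/278578999 ≈ -0.00011765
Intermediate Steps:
Z = -8500
1/(1/(75673 - 42899) + Z) = 1/(1/(75673 - 42899) - 8500) = 1/(1/32774 - 8500) = 1/(-278578999/32774) = -32774/278578999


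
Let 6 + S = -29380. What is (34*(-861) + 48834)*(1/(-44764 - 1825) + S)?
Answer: -26778898783800/46589 ≈ -5.7479e+8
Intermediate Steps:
S = -29386 (S = -6 - 29380 = -29386)
(34*(-861) + 48834)*(1/(-44764 - 1825) + S) = (34*(-861) + 48834)*(1/(-44764 - 1825) - 29386) = (-29274 + 48834)*(1/(-46589) - 29386) = 19560*(-1/46589 - 29386) = 19560*(-1369064355/46589) = -26778898783800/46589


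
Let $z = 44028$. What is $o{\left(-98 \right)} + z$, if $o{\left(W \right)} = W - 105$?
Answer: $43825$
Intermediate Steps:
$o{\left(W \right)} = -105 + W$
$o{\left(-98 \right)} + z = \left(-105 - 98\right) + 44028 = -203 + 44028 = 43825$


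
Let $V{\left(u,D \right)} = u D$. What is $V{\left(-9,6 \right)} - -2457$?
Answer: $2403$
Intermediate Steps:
$V{\left(u,D \right)} = D u$
$V{\left(-9,6 \right)} - -2457 = 6 \left(-9\right) - -2457 = -54 + 2457 = 2403$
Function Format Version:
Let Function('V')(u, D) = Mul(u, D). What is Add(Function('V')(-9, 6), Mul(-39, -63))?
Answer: 2403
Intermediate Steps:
Function('V')(u, D) = Mul(D, u)
Add(Function('V')(-9, 6), Mul(-39, -63)) = Add(Mul(6, -9), Mul(-39, -63)) = Add(-54, 2457) = 2403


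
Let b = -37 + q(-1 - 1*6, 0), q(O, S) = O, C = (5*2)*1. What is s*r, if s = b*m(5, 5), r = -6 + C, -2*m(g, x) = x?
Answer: 440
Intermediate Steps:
C = 10 (C = 10*1 = 10)
m(g, x) = -x/2
b = -44 (b = -37 + (-1 - 1*6) = -37 + (-1 - 6) = -37 - 7 = -44)
r = 4 (r = -6 + 10 = 4)
s = 110 (s = -(-22)*5 = -44*(-5/2) = 110)
s*r = 110*4 = 440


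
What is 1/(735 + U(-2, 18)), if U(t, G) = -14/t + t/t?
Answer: 1/743 ≈ 0.0013459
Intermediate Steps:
U(t, G) = 1 - 14/t (U(t, G) = -14/t + 1 = 1 - 14/t)
1/(735 + U(-2, 18)) = 1/(735 + (-14 - 2)/(-2)) = 1/(735 - ½*(-16)) = 1/(735 + 8) = 1/743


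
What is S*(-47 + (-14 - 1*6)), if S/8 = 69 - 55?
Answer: -7504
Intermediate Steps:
S = 112 (S = 8*(69 - 55) = 8*14 = 112)
S*(-47 + (-14 - 1*6)) = 112*(-47 + (-14 - 1*6)) = 112*(-47 + (-14 - 6)) = 112*(-47 - 20) = 112*(-67) = -7504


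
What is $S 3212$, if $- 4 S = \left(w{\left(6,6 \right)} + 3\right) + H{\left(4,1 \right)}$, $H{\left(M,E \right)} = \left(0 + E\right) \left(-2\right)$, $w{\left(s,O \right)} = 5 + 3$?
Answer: $-7227$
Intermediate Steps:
$w{\left(s,O \right)} = 8$
$H{\left(M,E \right)} = - 2 E$ ($H{\left(M,E \right)} = E \left(-2\right) = - 2 E$)
$S = - \frac{9}{4}$ ($S = - \frac{\left(8 + 3\right) - 2}{4} = - \frac{11 - 2}{4} = \left(- \frac{1}{4}\right) 9 = - \frac{9}{4} \approx -2.25$)
$S 3212 = \left(- \frac{9}{4}\right) 3212 = -7227$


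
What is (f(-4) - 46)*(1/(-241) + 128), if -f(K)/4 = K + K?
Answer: -431858/241 ≈ -1791.9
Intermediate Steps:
f(K) = -8*K (f(K) = -4*(K + K) = -8*K)
(f(-4) - 46)*(1/(-241) + 128) = (-8*(-4) - 46)*(1/(-241) + 128) = (32 - 46)*(-1/241 + 128) = -14*30847/241 = -431858/241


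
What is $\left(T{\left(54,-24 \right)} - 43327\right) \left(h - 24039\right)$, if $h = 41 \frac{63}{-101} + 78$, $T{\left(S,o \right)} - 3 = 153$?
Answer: $\frac{104587964124}{101} \approx 1.0355 \cdot 10^{9}$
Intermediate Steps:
$T{\left(S,o \right)} = 156$ ($T{\left(S,o \right)} = 3 + 153 = 156$)
$h = \frac{5295}{101}$ ($h = 41 \cdot 63 \left(- \frac{1}{101}\right) + 78 = 41 \left(- \frac{63}{101}\right) + 78 = - \frac{2583}{101} + 78 = \frac{5295}{101} \approx 52.426$)
$\left(T{\left(54,-24 \right)} - 43327\right) \left(h - 24039\right) = \left(156 - 43327\right) \left(\frac{5295}{101} - 24039\right) = \left(-43171\right) \left(- \frac{2422644}{101}\right) = \frac{104587964124}{101}$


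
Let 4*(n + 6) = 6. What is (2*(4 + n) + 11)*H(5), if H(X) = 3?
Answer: 30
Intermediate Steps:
n = -9/2 (n = -6 + (¼)*6 = -6 + 3/2 = -9/2 ≈ -4.5000)
(2*(4 + n) + 11)*H(5) = (2*(4 - 9/2) + 11)*3 = (2*(-½) + 11)*3 = (-1 + 11)*3 = 10*3 = 30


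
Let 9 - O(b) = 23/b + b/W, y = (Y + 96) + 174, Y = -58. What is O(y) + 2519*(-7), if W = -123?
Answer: -459521309/26076 ≈ -17622.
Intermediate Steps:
y = 212 (y = (-58 + 96) + 174 = 38 + 174 = 212)
O(b) = 9 - 23/b + b/123 (O(b) = 9 - (23/b + b/(-123)) = 9 - (23/b + b*(-1/123)) = 9 - (23/b - b/123) = 9 + (-23/b + b/123) = 9 - 23/b + b/123)
O(y) + 2519*(-7) = (9 - 23/212 + (1/123)*212) + 2519*(-7) = (9 - 23*1/212 + 212/123) - 17633 = (9 - 23/212 + 212/123) - 17633 = 276799/26076 - 17633 = -459521309/26076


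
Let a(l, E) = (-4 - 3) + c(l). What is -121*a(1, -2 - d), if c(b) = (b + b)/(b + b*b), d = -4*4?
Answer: 726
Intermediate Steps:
d = -16
c(b) = 2*b/(b + b**2) (c(b) = (2*b)/(b + b**2) = 2*b/(b + b**2))
a(l, E) = -7 + 2/(1 + l) (a(l, E) = (-4 - 3) + 2/(1 + l) = -7 + 2/(1 + l))
-121*a(1, -2 - d) = -121*(-5 - 7*1)/(1 + 1) = -121*(-5 - 7)/2 = -121*(-12)/2 = -121*(-6) = 726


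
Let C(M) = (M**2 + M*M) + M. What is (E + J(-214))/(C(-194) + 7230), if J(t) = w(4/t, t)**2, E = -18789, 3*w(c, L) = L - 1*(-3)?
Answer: -31145/185193 ≈ -0.16818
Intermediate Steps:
w(c, L) = 1 + L/3 (w(c, L) = (L - 1*(-3))/3 = (L + 3)/3 = (3 + L)/3 = 1 + L/3)
C(M) = M + 2*M**2 (C(M) = (M**2 + M**2) + M = 2*M**2 + M = M + 2*M**2)
J(t) = (1 + t/3)**2
(E + J(-214))/(C(-194) + 7230) = (-18789 + (3 - 214)**2/9)/(-194*(1 + 2*(-194)) + 7230) = (-18789 + (1/9)*(-211)**2)/(-194*(1 - 388) + 7230) = (-18789 + (1/9)*44521)/(-194*(-387) + 7230) = (-18789 + 44521/9)/(75078 + 7230) = -124580/9/82308 = -124580/9*1/82308 = -31145/185193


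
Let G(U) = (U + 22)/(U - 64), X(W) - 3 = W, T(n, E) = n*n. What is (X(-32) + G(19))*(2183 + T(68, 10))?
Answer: -3054074/15 ≈ -2.0361e+5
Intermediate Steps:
T(n, E) = n²
X(W) = 3 + W
G(U) = (22 + U)/(-64 + U)
(X(-32) + G(19))*(2183 + T(68, 10)) = ((3 - 32) + (22 + 19)/(-64 + 19))*(2183 + 68²) = (-29 + 41/(-45))*(2183 + 4624) = (-29 - 1/45*41)*6807 = (-29 - 41/45)*6807 = -1346/45*6807 = -3054074/15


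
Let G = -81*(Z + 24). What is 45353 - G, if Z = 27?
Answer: 49484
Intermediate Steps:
G = -4131 (G = -81*(27 + 24) = -81*51 = -4131)
45353 - G = 45353 - 1*(-4131) = 45353 + 4131 = 49484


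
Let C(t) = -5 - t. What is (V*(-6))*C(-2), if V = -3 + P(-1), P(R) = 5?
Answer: 36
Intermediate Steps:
V = 2 (V = -3 + 5 = 2)
(V*(-6))*C(-2) = (2*(-6))*(-5 - 1*(-2)) = -12*(-5 + 2) = -12*(-3) = 36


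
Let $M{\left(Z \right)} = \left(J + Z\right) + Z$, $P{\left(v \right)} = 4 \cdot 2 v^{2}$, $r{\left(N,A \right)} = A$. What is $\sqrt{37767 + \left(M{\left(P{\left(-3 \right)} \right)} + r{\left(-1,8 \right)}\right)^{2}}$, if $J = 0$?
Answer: $\sqrt{60871} \approx 246.72$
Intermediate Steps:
$P{\left(v \right)} = 8 v^{2}$
$M{\left(Z \right)} = 2 Z$ ($M{\left(Z \right)} = \left(0 + Z\right) + Z = Z + Z = 2 Z$)
$\sqrt{37767 + \left(M{\left(P{\left(-3 \right)} \right)} + r{\left(-1,8 \right)}\right)^{2}} = \sqrt{37767 + \left(2 \cdot 8 \left(-3\right)^{2} + 8\right)^{2}} = \sqrt{37767 + \left(2 \cdot 8 \cdot 9 + 8\right)^{2}} = \sqrt{37767 + \left(2 \cdot 72 + 8\right)^{2}} = \sqrt{37767 + \left(144 + 8\right)^{2}} = \sqrt{37767 + 152^{2}} = \sqrt{37767 + 23104} = \sqrt{60871}$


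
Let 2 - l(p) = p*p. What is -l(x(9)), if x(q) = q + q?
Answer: 322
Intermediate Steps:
x(q) = 2*q
l(p) = 2 - p² (l(p) = 2 - p*p = 2 - p²)
-l(x(9)) = -(2 - (2*9)²) = -(2 - 1*18²) = -(2 - 1*324) = -(2 - 324) = -1*(-322) = 322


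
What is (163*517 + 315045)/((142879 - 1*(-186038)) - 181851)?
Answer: 199658/73533 ≈ 2.7152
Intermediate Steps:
(163*517 + 315045)/((142879 - 1*(-186038)) - 181851) = (84271 + 315045)/((142879 + 186038) - 181851) = 399316/(328917 - 181851) = 399316/147066 = 399316*(1/147066) = 199658/73533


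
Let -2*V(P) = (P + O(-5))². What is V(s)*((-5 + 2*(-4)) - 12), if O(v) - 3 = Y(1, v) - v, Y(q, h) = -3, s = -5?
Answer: 0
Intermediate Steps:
O(v) = -v (O(v) = 3 + (-3 - v) = -v)
V(P) = -(5 + P)²/2 (V(P) = -(P - 1*(-5))²/2 = -(P + 5)²/2 = -(5 + P)²/2)
V(s)*((-5 + 2*(-4)) - 12) = (-(5 - 5)²/2)*((-5 + 2*(-4)) - 12) = (-½*0²)*((-5 - 8) - 12) = (-½*0)*(-13 - 12) = 0*(-25) = 0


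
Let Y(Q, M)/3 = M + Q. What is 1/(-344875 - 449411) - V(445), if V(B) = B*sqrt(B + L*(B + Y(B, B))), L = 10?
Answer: -1/794286 - 445*sqrt(31595) ≈ -79099.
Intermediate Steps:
Y(Q, M) = 3*M + 3*Q (Y(Q, M) = 3*(M + Q) = 3*M + 3*Q)
V(B) = sqrt(71)*B**(3/2) (V(B) = B*sqrt(B + 10*(B + (3*B + 3*B))) = B*sqrt(B + 10*(B + 6*B)) = B*sqrt(B + 10*(7*B)) = B*sqrt(B + 70*B) = B*sqrt(71*B) = B*(sqrt(71)*sqrt(B)) = sqrt(71)*B**(3/2))
1/(-344875 - 449411) - V(445) = 1/(-344875 - 449411) - sqrt(71)*445**(3/2) = 1/(-794286) - sqrt(71)*445*sqrt(445) = -1/794286 - 445*sqrt(31595)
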